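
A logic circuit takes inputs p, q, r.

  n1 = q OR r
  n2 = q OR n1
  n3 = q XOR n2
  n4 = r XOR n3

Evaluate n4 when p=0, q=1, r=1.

1

n1 = 1 OR 1 = 1
n2 = 1 OR 1 = 1
n3 = 1 XOR 1 = 0
n4 = 1 XOR 0 = 1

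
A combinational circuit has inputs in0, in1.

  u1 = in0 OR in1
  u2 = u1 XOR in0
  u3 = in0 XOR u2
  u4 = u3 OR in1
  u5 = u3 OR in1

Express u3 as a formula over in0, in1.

u1 = in0 OR in1
u2 = u1 XOR in0 = (in0 OR in1) XOR in0
u3 = in0 XOR u2 = in0 XOR ((in0 OR in1) XOR in0)

in0 XOR ((in0 OR in1) XOR in0)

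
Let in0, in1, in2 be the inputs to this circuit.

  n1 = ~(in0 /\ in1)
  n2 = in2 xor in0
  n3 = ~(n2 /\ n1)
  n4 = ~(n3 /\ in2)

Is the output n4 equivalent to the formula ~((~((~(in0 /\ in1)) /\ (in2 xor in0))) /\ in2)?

Yes

n1 = ~(in0 /\ in1)
n2 = in2 xor in0
n3 = ~(n2 /\ n1) = ~((in2 xor in0) /\ (~(in0 /\ in1)))
n4 = ~(n3 /\ in2) = ~((~((in2 xor in0) /\ (~(in0 /\ in1)))) /\ in2)
At in0=1, in1=0, in2=1: circuit gives 0, formula gives 0.
At in0=0, in1=0, in2=0: circuit gives 1, formula gives 1.
Agrees on all 8 inputs.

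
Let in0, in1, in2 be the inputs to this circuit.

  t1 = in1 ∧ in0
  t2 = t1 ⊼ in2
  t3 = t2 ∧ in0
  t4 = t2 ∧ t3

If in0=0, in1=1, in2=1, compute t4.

t1 = 1 ∧ 0 = 0
t2 = 0 ⊼ 1 = 1
t3 = 1 ∧ 0 = 0
t4 = 1 ∧ 0 = 0

0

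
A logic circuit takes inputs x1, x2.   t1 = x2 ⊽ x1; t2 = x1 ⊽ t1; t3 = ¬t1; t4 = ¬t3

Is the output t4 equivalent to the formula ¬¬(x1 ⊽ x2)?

t1 = x2 ⊽ x1
t3 = ¬t1 = ¬(x2 ⊽ x1)
t4 = ¬t3 = ¬¬(x2 ⊽ x1)
At x1=0, x2=1: circuit gives 0, formula gives 0.
At x1=0, x2=0: circuit gives 1, formula gives 1.
Agrees on all 4 inputs.

Yes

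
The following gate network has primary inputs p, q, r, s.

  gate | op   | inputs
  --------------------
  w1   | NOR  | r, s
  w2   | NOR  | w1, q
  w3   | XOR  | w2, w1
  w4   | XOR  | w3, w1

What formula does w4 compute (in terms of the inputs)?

w1 = r NOR s
w2 = w1 NOR q = (r NOR s) NOR q
w3 = w2 XOR w1 = ((r NOR s) NOR q) XOR (r NOR s)
w4 = w3 XOR w1 = (((r NOR s) NOR q) XOR (r NOR s)) XOR (r NOR s)

(((r NOR s) NOR q) XOR (r NOR s)) XOR (r NOR s)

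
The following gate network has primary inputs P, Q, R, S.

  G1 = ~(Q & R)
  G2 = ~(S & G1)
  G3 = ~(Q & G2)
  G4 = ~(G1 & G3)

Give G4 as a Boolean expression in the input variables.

G1 = ~(Q & R)
G2 = ~(S & G1) = ~(S & (~(Q & R)))
G3 = ~(Q & G2) = ~(Q & (~(S & (~(Q & R)))))
G4 = ~(G1 & G3) = ~((~(Q & R)) & (~(Q & (~(S & (~(Q & R)))))))

~((~(Q & R)) & (~(Q & (~(S & (~(Q & R)))))))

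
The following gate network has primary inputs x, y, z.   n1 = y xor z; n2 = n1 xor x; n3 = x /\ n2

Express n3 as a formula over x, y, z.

x /\ ((y xor z) xor x)

n1 = y xor z
n2 = n1 xor x = (y xor z) xor x
n3 = x /\ n2 = x /\ ((y xor z) xor x)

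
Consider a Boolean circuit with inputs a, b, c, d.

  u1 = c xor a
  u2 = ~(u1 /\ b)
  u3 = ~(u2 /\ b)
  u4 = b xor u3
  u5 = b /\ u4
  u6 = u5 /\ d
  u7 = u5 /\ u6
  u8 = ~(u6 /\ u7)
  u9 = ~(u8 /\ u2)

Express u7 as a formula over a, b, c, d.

(b /\ (b xor (~((~((c xor a) /\ b)) /\ b)))) /\ ((b /\ (b xor (~((~((c xor a) /\ b)) /\ b)))) /\ d)

u1 = c xor a
u2 = ~(u1 /\ b) = ~((c xor a) /\ b)
u3 = ~(u2 /\ b) = ~((~((c xor a) /\ b)) /\ b)
u4 = b xor u3 = b xor (~((~((c xor a) /\ b)) /\ b))
u5 = b /\ u4 = b /\ (b xor (~((~((c xor a) /\ b)) /\ b)))
u6 = u5 /\ d = (b /\ (b xor (~((~((c xor a) /\ b)) /\ b)))) /\ d
u7 = u5 /\ u6 = (b /\ (b xor (~((~((c xor a) /\ b)) /\ b)))) /\ ((b /\ (b xor (~((~((c xor a) /\ b)) /\ b)))) /\ d)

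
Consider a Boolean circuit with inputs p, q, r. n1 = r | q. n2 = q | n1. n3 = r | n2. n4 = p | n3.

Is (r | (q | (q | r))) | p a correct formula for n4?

Yes

n1 = r | q
n2 = q | n1 = q | (r | q)
n3 = r | n2 = r | (q | (r | q))
n4 = p | n3 = p | (r | (q | (r | q)))
At p=0, q=0, r=0: circuit gives 0, formula gives 0.
At p=0, q=0, r=1: circuit gives 1, formula gives 1.
Agrees on all 8 inputs.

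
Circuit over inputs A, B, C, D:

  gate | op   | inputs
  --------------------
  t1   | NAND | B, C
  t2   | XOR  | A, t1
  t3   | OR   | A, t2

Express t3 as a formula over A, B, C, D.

A OR (A XOR (B NAND C))

t1 = B NAND C
t2 = A XOR t1 = A XOR (B NAND C)
t3 = A OR t2 = A OR (A XOR (B NAND C))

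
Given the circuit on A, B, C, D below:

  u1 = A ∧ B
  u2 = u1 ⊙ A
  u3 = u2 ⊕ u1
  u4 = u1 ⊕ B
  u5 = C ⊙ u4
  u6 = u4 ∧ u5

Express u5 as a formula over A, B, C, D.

u1 = A ∧ B
u4 = u1 ⊕ B = (A ∧ B) ⊕ B
u5 = C ⊙ u4 = C ⊙ ((A ∧ B) ⊕ B)

C ⊙ ((A ∧ B) ⊕ B)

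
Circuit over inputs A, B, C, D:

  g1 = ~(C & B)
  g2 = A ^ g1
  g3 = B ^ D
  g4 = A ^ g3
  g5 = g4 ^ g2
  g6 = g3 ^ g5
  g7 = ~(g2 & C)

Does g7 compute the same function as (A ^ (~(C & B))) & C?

g1 = ~(C & B)
g2 = A ^ g1 = A ^ (~(C & B))
g7 = ~(g2 & C) = ~((A ^ (~(C & B))) & C)
At A=0, B=0, C=0, D=0: circuit gives 1, formula gives 0.

No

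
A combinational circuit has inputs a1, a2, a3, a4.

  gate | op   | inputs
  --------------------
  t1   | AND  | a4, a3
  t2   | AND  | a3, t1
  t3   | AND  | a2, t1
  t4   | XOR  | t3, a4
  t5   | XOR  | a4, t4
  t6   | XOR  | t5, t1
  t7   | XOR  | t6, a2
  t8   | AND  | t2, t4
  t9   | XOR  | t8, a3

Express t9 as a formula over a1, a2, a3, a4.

((a3 AND (a4 AND a3)) AND ((a2 AND (a4 AND a3)) XOR a4)) XOR a3

t1 = a4 AND a3
t2 = a3 AND t1 = a3 AND (a4 AND a3)
t3 = a2 AND t1 = a2 AND (a4 AND a3)
t4 = t3 XOR a4 = (a2 AND (a4 AND a3)) XOR a4
t8 = t2 AND t4 = (a3 AND (a4 AND a3)) AND ((a2 AND (a4 AND a3)) XOR a4)
t9 = t8 XOR a3 = ((a3 AND (a4 AND a3)) AND ((a2 AND (a4 AND a3)) XOR a4)) XOR a3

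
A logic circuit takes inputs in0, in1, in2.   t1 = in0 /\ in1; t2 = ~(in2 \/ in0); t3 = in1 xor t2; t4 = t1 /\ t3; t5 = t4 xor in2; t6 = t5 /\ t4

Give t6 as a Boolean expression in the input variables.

(((in0 /\ in1) /\ (in1 xor (~(in2 \/ in0)))) xor in2) /\ ((in0 /\ in1) /\ (in1 xor (~(in2 \/ in0))))

t1 = in0 /\ in1
t2 = ~(in2 \/ in0)
t3 = in1 xor t2 = in1 xor (~(in2 \/ in0))
t4 = t1 /\ t3 = (in0 /\ in1) /\ (in1 xor (~(in2 \/ in0)))
t5 = t4 xor in2 = ((in0 /\ in1) /\ (in1 xor (~(in2 \/ in0)))) xor in2
t6 = t5 /\ t4 = (((in0 /\ in1) /\ (in1 xor (~(in2 \/ in0)))) xor in2) /\ ((in0 /\ in1) /\ (in1 xor (~(in2 \/ in0))))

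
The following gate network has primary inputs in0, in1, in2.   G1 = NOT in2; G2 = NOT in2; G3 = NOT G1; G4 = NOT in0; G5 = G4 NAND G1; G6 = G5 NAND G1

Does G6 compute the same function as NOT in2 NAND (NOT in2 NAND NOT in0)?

G1 = NOT in2
G4 = NOT in0
G5 = G4 NAND G1 = NOT in0 NAND NOT in2
G6 = G5 NAND G1 = (NOT in0 NAND NOT in2) NAND NOT in2
At in0=1, in1=0, in2=0: circuit gives 0, formula gives 0.
At in0=0, in1=0, in2=0: circuit gives 1, formula gives 1.
Agrees on all 8 inputs.

Yes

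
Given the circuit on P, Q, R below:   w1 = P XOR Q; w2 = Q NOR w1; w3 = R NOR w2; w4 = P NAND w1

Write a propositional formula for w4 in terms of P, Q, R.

P NAND (P XOR Q)

w1 = P XOR Q
w4 = P NAND w1 = P NAND (P XOR Q)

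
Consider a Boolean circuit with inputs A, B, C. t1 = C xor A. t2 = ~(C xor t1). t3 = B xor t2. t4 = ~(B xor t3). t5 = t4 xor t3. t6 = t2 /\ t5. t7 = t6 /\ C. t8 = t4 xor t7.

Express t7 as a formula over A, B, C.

t1 = C xor A
t2 = ~(C xor t1) = ~(C xor (C xor A))
t3 = B xor t2 = B xor (~(C xor (C xor A)))
t4 = ~(B xor t3) = ~(B xor (B xor (~(C xor (C xor A)))))
t5 = t4 xor t3 = (~(B xor (B xor (~(C xor (C xor A)))))) xor (B xor (~(C xor (C xor A))))
t6 = t2 /\ t5 = (~(C xor (C xor A))) /\ ((~(B xor (B xor (~(C xor (C xor A)))))) xor (B xor (~(C xor (C xor A)))))
t7 = t6 /\ C = ((~(C xor (C xor A))) /\ ((~(B xor (B xor (~(C xor (C xor A)))))) xor (B xor (~(C xor (C xor A)))))) /\ C

((~(C xor (C xor A))) /\ ((~(B xor (B xor (~(C xor (C xor A)))))) xor (B xor (~(C xor (C xor A)))))) /\ C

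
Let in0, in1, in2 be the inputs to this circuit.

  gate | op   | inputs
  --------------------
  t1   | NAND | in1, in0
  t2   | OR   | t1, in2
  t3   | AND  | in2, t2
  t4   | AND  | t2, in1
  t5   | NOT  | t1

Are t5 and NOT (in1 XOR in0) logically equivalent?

t1 = in1 NAND in0
t5 = NOT t1 = NOT (in1 NAND in0)
At in0=0, in1=0, in2=0: circuit gives 0, formula gives 1.

No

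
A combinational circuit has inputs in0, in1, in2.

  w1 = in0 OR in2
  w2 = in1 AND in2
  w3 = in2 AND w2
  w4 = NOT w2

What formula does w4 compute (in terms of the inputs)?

w2 = in1 AND in2
w4 = NOT w2 = NOT (in1 AND in2)

NOT (in1 AND in2)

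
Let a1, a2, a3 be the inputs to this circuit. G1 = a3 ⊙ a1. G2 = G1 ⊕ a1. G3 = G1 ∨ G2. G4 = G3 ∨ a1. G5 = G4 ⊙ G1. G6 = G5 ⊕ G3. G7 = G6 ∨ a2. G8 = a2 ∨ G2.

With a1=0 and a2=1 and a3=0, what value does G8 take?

G1 = 0 ⊙ 0 = 1
G2 = 1 ⊕ 0 = 1
G8 = 1 ∨ 1 = 1

1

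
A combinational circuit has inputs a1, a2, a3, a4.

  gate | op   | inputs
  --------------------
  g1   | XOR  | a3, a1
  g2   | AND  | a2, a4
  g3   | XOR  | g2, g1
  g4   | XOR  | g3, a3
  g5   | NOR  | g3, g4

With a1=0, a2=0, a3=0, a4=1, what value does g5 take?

g1 = 0 XOR 0 = 0
g2 = 0 AND 1 = 0
g3 = 0 XOR 0 = 0
g4 = 0 XOR 0 = 0
g5 = 0 NOR 0 = 1

1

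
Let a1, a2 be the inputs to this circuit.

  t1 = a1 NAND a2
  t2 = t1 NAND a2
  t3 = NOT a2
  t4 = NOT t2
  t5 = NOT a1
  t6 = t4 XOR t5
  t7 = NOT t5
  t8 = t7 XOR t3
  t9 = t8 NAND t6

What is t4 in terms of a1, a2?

NOT ((a1 NAND a2) NAND a2)

t1 = a1 NAND a2
t2 = t1 NAND a2 = (a1 NAND a2) NAND a2
t4 = NOT t2 = NOT ((a1 NAND a2) NAND a2)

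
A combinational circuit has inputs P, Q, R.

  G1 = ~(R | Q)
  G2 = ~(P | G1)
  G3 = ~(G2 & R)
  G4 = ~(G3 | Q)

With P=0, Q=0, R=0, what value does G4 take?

G1 = ~(0 | 0) = 1
G2 = ~(0 | 1) = 0
G3 = ~(0 & 0) = 1
G4 = ~(1 | 0) = 0

0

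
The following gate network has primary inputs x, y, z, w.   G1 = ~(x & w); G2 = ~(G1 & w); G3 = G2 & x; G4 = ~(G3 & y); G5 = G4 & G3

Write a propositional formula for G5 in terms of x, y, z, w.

(~(((~((~(x & w)) & w)) & x) & y)) & ((~((~(x & w)) & w)) & x)

G1 = ~(x & w)
G2 = ~(G1 & w) = ~((~(x & w)) & w)
G3 = G2 & x = (~((~(x & w)) & w)) & x
G4 = ~(G3 & y) = ~(((~((~(x & w)) & w)) & x) & y)
G5 = G4 & G3 = (~(((~((~(x & w)) & w)) & x) & y)) & ((~((~(x & w)) & w)) & x)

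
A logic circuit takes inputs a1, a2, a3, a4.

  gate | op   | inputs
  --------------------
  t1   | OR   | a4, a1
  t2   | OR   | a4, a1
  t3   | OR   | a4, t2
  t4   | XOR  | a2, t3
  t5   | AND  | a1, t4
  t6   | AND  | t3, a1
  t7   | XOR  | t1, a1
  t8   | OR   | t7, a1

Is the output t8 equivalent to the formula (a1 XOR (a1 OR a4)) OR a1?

t1 = a4 OR a1
t7 = t1 XOR a1 = (a4 OR a1) XOR a1
t8 = t7 OR a1 = ((a4 OR a1) XOR a1) OR a1
At a1=0, a2=0, a3=0, a4=0: circuit gives 0, formula gives 0.
At a1=0, a2=0, a3=0, a4=1: circuit gives 1, formula gives 1.
Agrees on all 16 inputs.

Yes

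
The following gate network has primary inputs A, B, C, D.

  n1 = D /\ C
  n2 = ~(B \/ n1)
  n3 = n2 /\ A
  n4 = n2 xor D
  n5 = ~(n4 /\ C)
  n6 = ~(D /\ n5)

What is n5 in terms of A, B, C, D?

n1 = D /\ C
n2 = ~(B \/ n1) = ~(B \/ (D /\ C))
n4 = n2 xor D = (~(B \/ (D /\ C))) xor D
n5 = ~(n4 /\ C) = ~(((~(B \/ (D /\ C))) xor D) /\ C)

~(((~(B \/ (D /\ C))) xor D) /\ C)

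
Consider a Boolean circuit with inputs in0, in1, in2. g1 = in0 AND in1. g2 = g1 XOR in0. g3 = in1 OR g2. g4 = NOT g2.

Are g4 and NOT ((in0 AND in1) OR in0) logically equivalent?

No

g1 = in0 AND in1
g2 = g1 XOR in0 = (in0 AND in1) XOR in0
g4 = NOT g2 = NOT ((in0 AND in1) XOR in0)
At in0=1, in1=1, in2=0: circuit gives 1, formula gives 0.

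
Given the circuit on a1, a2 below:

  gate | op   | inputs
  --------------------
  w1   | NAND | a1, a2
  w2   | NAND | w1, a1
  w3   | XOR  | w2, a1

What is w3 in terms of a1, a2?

((a1 NAND a2) NAND a1) XOR a1

w1 = a1 NAND a2
w2 = w1 NAND a1 = (a1 NAND a2) NAND a1
w3 = w2 XOR a1 = ((a1 NAND a2) NAND a1) XOR a1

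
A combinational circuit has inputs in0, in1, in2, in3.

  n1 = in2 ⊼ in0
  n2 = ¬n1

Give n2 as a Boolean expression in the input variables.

n1 = in2 ⊼ in0
n2 = ¬n1 = ¬(in2 ⊼ in0)

¬(in2 ⊼ in0)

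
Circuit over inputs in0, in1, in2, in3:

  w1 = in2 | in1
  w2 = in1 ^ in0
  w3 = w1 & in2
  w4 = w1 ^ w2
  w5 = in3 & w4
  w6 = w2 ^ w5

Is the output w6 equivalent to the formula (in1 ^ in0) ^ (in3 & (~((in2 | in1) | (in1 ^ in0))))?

No

w1 = in2 | in1
w2 = in1 ^ in0
w4 = w1 ^ w2 = (in2 | in1) ^ (in1 ^ in0)
w5 = in3 & w4 = in3 & ((in2 | in1) ^ (in1 ^ in0))
w6 = w2 ^ w5 = (in1 ^ in0) ^ (in3 & ((in2 | in1) ^ (in1 ^ in0)))
At in0=0, in1=0, in2=0, in3=1: circuit gives 0, formula gives 1.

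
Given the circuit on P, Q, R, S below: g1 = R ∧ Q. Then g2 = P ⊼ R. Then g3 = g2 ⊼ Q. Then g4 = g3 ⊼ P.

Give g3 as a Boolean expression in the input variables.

g2 = P ⊼ R
g3 = g2 ⊼ Q = (P ⊼ R) ⊼ Q

(P ⊼ R) ⊼ Q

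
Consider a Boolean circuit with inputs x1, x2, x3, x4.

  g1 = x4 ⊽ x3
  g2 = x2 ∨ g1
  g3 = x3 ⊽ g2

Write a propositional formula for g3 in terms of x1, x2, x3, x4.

g1 = x4 ⊽ x3
g2 = x2 ∨ g1 = x2 ∨ (x4 ⊽ x3)
g3 = x3 ⊽ g2 = x3 ⊽ (x2 ∨ (x4 ⊽ x3))

x3 ⊽ (x2 ∨ (x4 ⊽ x3))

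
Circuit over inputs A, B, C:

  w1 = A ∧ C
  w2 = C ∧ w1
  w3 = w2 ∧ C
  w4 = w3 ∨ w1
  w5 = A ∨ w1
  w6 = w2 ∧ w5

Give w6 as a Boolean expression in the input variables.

w1 = A ∧ C
w2 = C ∧ w1 = C ∧ (A ∧ C)
w5 = A ∨ w1 = A ∨ (A ∧ C)
w6 = w2 ∧ w5 = (C ∧ (A ∧ C)) ∧ (A ∨ (A ∧ C))

(C ∧ (A ∧ C)) ∧ (A ∨ (A ∧ C))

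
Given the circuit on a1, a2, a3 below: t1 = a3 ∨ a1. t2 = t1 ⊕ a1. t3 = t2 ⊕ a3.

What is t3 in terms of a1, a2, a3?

((a3 ∨ a1) ⊕ a1) ⊕ a3

t1 = a3 ∨ a1
t2 = t1 ⊕ a1 = (a3 ∨ a1) ⊕ a1
t3 = t2 ⊕ a3 = ((a3 ∨ a1) ⊕ a1) ⊕ a3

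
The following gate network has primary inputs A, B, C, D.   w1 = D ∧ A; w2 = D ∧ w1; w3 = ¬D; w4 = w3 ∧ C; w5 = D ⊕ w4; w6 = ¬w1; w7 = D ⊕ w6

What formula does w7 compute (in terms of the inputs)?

w1 = D ∧ A
w6 = ¬w1 = ¬(D ∧ A)
w7 = D ⊕ w6 = D ⊕ ¬(D ∧ A)

D ⊕ ¬(D ∧ A)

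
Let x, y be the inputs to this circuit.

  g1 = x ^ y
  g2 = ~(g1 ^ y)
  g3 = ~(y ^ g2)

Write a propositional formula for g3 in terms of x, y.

g1 = x ^ y
g2 = ~(g1 ^ y) = ~((x ^ y) ^ y)
g3 = ~(y ^ g2) = ~(y ^ (~((x ^ y) ^ y)))

~(y ^ (~((x ^ y) ^ y)))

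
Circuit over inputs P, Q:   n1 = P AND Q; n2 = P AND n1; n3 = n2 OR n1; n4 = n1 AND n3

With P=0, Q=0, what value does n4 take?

0

n1 = 0 AND 0 = 0
n2 = 0 AND 0 = 0
n3 = 0 OR 0 = 0
n4 = 0 AND 0 = 0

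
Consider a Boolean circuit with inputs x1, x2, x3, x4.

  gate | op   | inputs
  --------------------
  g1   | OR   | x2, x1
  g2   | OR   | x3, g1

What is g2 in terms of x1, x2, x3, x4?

g1 = x2 OR x1
g2 = x3 OR g1 = x3 OR (x2 OR x1)

x3 OR (x2 OR x1)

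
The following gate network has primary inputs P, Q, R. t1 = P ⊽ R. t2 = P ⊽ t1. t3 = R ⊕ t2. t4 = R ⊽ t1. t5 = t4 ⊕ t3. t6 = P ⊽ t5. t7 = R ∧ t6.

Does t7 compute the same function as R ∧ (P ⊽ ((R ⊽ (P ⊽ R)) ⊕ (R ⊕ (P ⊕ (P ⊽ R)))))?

No

t1 = P ⊽ R
t2 = P ⊽ t1 = P ⊽ (P ⊽ R)
t3 = R ⊕ t2 = R ⊕ (P ⊽ (P ⊽ R))
t4 = R ⊽ t1 = R ⊽ (P ⊽ R)
t5 = t4 ⊕ t3 = (R ⊽ (P ⊽ R)) ⊕ (R ⊕ (P ⊽ (P ⊽ R)))
t6 = P ⊽ t5 = P ⊽ ((R ⊽ (P ⊽ R)) ⊕ (R ⊕ (P ⊽ (P ⊽ R))))
t7 = R ∧ t6 = R ∧ (P ⊽ ((R ⊽ (P ⊽ R)) ⊕ (R ⊕ (P ⊽ (P ⊽ R)))))
At P=0, Q=0, R=1: circuit gives 1, formula gives 0.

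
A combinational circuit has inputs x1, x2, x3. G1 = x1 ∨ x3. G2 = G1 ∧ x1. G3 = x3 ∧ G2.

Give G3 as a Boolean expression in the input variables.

G1 = x1 ∨ x3
G2 = G1 ∧ x1 = (x1 ∨ x3) ∧ x1
G3 = x3 ∧ G2 = x3 ∧ ((x1 ∨ x3) ∧ x1)

x3 ∧ ((x1 ∨ x3) ∧ x1)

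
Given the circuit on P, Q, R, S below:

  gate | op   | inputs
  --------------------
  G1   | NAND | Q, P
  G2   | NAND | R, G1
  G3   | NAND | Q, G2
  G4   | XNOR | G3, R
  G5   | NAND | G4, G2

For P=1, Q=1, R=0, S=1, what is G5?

0

G1 = 1 NAND 1 = 0
G2 = 0 NAND 0 = 1
G3 = 1 NAND 1 = 0
G4 = 0 XNOR 0 = 1
G5 = 1 NAND 1 = 0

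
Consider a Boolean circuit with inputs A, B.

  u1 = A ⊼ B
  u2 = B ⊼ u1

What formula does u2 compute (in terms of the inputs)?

u1 = A ⊼ B
u2 = B ⊼ u1 = B ⊼ (A ⊼ B)

B ⊼ (A ⊼ B)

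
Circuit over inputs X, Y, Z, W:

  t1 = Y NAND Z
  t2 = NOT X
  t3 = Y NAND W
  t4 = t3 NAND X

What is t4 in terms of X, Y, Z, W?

t3 = Y NAND W
t4 = t3 NAND X = (Y NAND W) NAND X

(Y NAND W) NAND X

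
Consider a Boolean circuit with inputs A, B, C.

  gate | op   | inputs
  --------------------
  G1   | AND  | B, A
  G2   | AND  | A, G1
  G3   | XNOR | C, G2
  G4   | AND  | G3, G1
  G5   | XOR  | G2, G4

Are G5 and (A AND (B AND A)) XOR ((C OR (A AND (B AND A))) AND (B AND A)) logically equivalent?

G1 = B AND A
G2 = A AND G1 = A AND (B AND A)
G3 = C XNOR G2 = C XNOR (A AND (B AND A))
G4 = G3 AND G1 = (C XNOR (A AND (B AND A))) AND (B AND A)
G5 = G2 XOR G4 = (A AND (B AND A)) XOR ((C XNOR (A AND (B AND A))) AND (B AND A))
At A=1, B=1, C=0: circuit gives 1, formula gives 0.

No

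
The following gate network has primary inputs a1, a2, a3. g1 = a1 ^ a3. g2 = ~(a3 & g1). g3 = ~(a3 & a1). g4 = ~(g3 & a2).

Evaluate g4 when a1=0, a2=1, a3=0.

0

g3 = ~(0 & 0) = 1
g4 = ~(1 & 1) = 0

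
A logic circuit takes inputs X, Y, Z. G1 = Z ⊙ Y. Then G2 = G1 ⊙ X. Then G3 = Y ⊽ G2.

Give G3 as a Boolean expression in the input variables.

G1 = Z ⊙ Y
G2 = G1 ⊙ X = (Z ⊙ Y) ⊙ X
G3 = Y ⊽ G2 = Y ⊽ ((Z ⊙ Y) ⊙ X)

Y ⊽ ((Z ⊙ Y) ⊙ X)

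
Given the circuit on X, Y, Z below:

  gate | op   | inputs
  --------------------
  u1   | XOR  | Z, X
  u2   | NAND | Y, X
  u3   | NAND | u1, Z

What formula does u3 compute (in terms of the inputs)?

(Z XOR X) NAND Z

u1 = Z XOR X
u3 = u1 NAND Z = (Z XOR X) NAND Z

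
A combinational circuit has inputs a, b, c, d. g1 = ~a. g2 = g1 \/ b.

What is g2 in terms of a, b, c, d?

~a \/ b

g1 = ~a
g2 = g1 \/ b = ~a \/ b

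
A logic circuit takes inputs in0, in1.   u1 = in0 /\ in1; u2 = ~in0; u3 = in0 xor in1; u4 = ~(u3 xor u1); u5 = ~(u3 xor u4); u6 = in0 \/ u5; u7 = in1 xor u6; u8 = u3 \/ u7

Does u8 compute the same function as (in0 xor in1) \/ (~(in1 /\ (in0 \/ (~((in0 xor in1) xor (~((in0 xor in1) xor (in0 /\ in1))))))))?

u1 = in0 /\ in1
u3 = in0 xor in1
u4 = ~(u3 xor u1) = ~((in0 xor in1) xor (in0 /\ in1))
u5 = ~(u3 xor u4) = ~((in0 xor in1) xor (~((in0 xor in1) xor (in0 /\ in1))))
u6 = in0 \/ u5 = in0 \/ (~((in0 xor in1) xor (~((in0 xor in1) xor (in0 /\ in1)))))
u7 = in1 xor u6 = in1 xor (in0 \/ (~((in0 xor in1) xor (~((in0 xor in1) xor (in0 /\ in1))))))
u8 = u3 \/ u7 = (in0 xor in1) \/ (in1 xor (in0 \/ (~((in0 xor in1) xor (~((in0 xor in1) xor (in0 /\ in1)))))))
At in0=0, in1=0: circuit gives 0, formula gives 1.

No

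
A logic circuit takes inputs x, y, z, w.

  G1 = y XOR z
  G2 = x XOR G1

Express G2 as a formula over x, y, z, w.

x XOR (y XOR z)

G1 = y XOR z
G2 = x XOR G1 = x XOR (y XOR z)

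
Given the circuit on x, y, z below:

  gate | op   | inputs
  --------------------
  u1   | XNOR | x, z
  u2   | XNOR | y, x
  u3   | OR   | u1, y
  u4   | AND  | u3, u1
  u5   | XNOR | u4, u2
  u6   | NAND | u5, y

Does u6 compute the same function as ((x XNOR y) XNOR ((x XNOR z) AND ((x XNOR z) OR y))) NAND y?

u1 = x XNOR z
u2 = y XNOR x
u3 = u1 OR y = (x XNOR z) OR y
u4 = u3 AND u1 = ((x XNOR z) OR y) AND (x XNOR z)
u5 = u4 XNOR u2 = (((x XNOR z) OR y) AND (x XNOR z)) XNOR (y XNOR x)
u6 = u5 NAND y = ((((x XNOR z) OR y) AND (x XNOR z)) XNOR (y XNOR x)) NAND y
At x=0, y=1, z=1: circuit gives 0, formula gives 0.
At x=0, y=0, z=0: circuit gives 1, formula gives 1.
Agrees on all 8 inputs.

Yes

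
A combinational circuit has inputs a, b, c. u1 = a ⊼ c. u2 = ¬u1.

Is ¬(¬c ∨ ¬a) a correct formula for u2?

u1 = a ⊼ c
u2 = ¬u1 = ¬(a ⊼ c)
At a=0, b=0, c=0: circuit gives 0, formula gives 0.
At a=1, b=0, c=1: circuit gives 1, formula gives 1.
Agrees on all 8 inputs.

Yes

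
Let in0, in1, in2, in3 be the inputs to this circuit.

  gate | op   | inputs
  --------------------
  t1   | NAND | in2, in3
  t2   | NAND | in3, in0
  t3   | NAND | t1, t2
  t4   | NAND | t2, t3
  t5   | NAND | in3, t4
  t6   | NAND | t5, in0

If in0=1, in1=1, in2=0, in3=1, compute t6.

1

t1 = 0 NAND 1 = 1
t2 = 1 NAND 1 = 0
t3 = 1 NAND 0 = 1
t4 = 0 NAND 1 = 1
t5 = 1 NAND 1 = 0
t6 = 0 NAND 1 = 1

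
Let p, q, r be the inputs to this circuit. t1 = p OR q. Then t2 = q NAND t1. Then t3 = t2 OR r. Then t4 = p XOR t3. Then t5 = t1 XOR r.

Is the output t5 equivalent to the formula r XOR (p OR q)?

t1 = p OR q
t5 = t1 XOR r = (p OR q) XOR r
At p=0, q=0, r=0: circuit gives 0, formula gives 0.
At p=0, q=0, r=1: circuit gives 1, formula gives 1.
Agrees on all 8 inputs.

Yes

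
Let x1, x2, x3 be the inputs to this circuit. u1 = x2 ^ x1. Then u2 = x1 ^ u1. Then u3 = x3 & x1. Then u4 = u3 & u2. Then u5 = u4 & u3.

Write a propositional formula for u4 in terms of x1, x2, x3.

u1 = x2 ^ x1
u2 = x1 ^ u1 = x1 ^ (x2 ^ x1)
u3 = x3 & x1
u4 = u3 & u2 = (x3 & x1) & (x1 ^ (x2 ^ x1))

(x3 & x1) & (x1 ^ (x2 ^ x1))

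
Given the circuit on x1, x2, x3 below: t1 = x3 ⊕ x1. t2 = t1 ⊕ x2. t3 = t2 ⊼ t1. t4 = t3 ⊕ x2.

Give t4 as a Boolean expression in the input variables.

t1 = x3 ⊕ x1
t2 = t1 ⊕ x2 = (x3 ⊕ x1) ⊕ x2
t3 = t2 ⊼ t1 = ((x3 ⊕ x1) ⊕ x2) ⊼ (x3 ⊕ x1)
t4 = t3 ⊕ x2 = (((x3 ⊕ x1) ⊕ x2) ⊼ (x3 ⊕ x1)) ⊕ x2

(((x3 ⊕ x1) ⊕ x2) ⊼ (x3 ⊕ x1)) ⊕ x2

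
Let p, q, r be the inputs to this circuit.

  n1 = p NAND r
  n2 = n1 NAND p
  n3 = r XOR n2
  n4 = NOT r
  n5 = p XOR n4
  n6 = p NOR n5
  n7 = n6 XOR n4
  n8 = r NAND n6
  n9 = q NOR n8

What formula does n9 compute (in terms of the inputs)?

n4 = NOT r
n5 = p XOR n4 = p XOR NOT r
n6 = p NOR n5 = p NOR (p XOR NOT r)
n8 = r NAND n6 = r NAND (p NOR (p XOR NOT r))
n9 = q NOR n8 = q NOR (r NAND (p NOR (p XOR NOT r)))

q NOR (r NAND (p NOR (p XOR NOT r)))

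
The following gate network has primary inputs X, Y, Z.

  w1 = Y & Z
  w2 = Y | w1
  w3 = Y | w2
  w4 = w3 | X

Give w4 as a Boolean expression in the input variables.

w1 = Y & Z
w2 = Y | w1 = Y | (Y & Z)
w3 = Y | w2 = Y | (Y | (Y & Z))
w4 = w3 | X = (Y | (Y | (Y & Z))) | X

(Y | (Y | (Y & Z))) | X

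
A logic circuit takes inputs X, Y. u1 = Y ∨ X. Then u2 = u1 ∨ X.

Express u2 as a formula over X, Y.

(Y ∨ X) ∨ X

u1 = Y ∨ X
u2 = u1 ∨ X = (Y ∨ X) ∨ X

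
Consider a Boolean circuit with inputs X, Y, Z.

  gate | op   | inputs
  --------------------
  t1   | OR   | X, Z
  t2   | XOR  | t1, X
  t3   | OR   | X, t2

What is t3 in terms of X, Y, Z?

X OR ((X OR Z) XOR X)

t1 = X OR Z
t2 = t1 XOR X = (X OR Z) XOR X
t3 = X OR t2 = X OR ((X OR Z) XOR X)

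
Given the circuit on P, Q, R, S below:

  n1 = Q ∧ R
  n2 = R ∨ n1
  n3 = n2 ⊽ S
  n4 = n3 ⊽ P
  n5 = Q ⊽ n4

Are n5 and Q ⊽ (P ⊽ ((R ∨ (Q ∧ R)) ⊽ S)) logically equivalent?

n1 = Q ∧ R
n2 = R ∨ n1 = R ∨ (Q ∧ R)
n3 = n2 ⊽ S = (R ∨ (Q ∧ R)) ⊽ S
n4 = n3 ⊽ P = ((R ∨ (Q ∧ R)) ⊽ S) ⊽ P
n5 = Q ⊽ n4 = Q ⊽ (((R ∨ (Q ∧ R)) ⊽ S) ⊽ P)
At P=0, Q=0, R=0, S=1: circuit gives 0, formula gives 0.
At P=0, Q=0, R=0, S=0: circuit gives 1, formula gives 1.
Agrees on all 16 inputs.

Yes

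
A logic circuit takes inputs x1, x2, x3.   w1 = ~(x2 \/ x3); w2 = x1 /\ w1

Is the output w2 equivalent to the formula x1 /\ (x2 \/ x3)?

No

w1 = ~(x2 \/ x3)
w2 = x1 /\ w1 = x1 /\ (~(x2 \/ x3))
At x1=1, x2=0, x3=0: circuit gives 1, formula gives 0.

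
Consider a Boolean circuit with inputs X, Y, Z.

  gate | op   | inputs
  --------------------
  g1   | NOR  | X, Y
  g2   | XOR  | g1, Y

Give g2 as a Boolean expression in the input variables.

g1 = X NOR Y
g2 = g1 XOR Y = (X NOR Y) XOR Y

(X NOR Y) XOR Y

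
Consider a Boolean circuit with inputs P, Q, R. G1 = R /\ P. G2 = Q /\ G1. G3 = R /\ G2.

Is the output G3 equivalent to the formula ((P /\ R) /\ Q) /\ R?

Yes

G1 = R /\ P
G2 = Q /\ G1 = Q /\ (R /\ P)
G3 = R /\ G2 = R /\ (Q /\ (R /\ P))
At P=0, Q=0, R=0: circuit gives 0, formula gives 0.
At P=1, Q=1, R=1: circuit gives 1, formula gives 1.
Agrees on all 8 inputs.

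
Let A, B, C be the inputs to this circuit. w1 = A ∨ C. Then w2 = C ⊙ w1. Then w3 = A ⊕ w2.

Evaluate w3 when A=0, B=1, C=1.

w1 = 0 ∨ 1 = 1
w2 = 1 ⊙ 1 = 1
w3 = 0 ⊕ 1 = 1

1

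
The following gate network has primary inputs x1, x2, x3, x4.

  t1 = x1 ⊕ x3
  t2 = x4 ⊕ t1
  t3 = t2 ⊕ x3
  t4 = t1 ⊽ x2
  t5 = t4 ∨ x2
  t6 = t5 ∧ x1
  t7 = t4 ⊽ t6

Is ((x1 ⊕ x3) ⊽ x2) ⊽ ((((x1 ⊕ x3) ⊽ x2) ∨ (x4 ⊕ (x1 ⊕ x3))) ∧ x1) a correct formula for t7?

No

t1 = x1 ⊕ x3
t4 = t1 ⊽ x2 = (x1 ⊕ x3) ⊽ x2
t5 = t4 ∨ x2 = ((x1 ⊕ x3) ⊽ x2) ∨ x2
t6 = t5 ∧ x1 = (((x1 ⊕ x3) ⊽ x2) ∨ x2) ∧ x1
t7 = t4 ⊽ t6 = ((x1 ⊕ x3) ⊽ x2) ⊽ ((((x1 ⊕ x3) ⊽ x2) ∨ x2) ∧ x1)
At x1=1, x2=0, x3=0, x4=0: circuit gives 1, formula gives 0.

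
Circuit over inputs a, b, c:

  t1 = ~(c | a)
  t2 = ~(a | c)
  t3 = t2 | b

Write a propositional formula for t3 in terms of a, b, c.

(~(a | c)) | b

t2 = ~(a | c)
t3 = t2 | b = (~(a | c)) | b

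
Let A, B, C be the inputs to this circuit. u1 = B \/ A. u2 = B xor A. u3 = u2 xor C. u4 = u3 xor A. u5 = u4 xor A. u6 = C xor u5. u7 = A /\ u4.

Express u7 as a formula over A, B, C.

A /\ (((B xor A) xor C) xor A)

u2 = B xor A
u3 = u2 xor C = (B xor A) xor C
u4 = u3 xor A = ((B xor A) xor C) xor A
u7 = A /\ u4 = A /\ (((B xor A) xor C) xor A)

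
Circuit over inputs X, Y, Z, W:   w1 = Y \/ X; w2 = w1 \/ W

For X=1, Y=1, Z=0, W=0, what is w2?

1

w1 = 1 \/ 1 = 1
w2 = 1 \/ 0 = 1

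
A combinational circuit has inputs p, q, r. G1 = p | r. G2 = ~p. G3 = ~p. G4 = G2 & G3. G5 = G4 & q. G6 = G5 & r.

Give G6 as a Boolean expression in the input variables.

((~p & ~p) & q) & r

G2 = ~p
G3 = ~p
G4 = G2 & G3 = ~p & ~p
G5 = G4 & q = (~p & ~p) & q
G6 = G5 & r = ((~p & ~p) & q) & r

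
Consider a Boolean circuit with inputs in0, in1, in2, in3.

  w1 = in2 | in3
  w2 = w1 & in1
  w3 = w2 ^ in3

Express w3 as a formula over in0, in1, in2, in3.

w1 = in2 | in3
w2 = w1 & in1 = (in2 | in3) & in1
w3 = w2 ^ in3 = ((in2 | in3) & in1) ^ in3

((in2 | in3) & in1) ^ in3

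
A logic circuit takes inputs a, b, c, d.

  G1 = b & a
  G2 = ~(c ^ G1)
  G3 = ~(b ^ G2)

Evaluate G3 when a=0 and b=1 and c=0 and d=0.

1

G1 = 1 & 0 = 0
G2 = ~(0 ^ 0) = 1
G3 = ~(1 ^ 1) = 1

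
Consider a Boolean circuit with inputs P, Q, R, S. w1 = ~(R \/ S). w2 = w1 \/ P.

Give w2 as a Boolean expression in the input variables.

w1 = ~(R \/ S)
w2 = w1 \/ P = (~(R \/ S)) \/ P

(~(R \/ S)) \/ P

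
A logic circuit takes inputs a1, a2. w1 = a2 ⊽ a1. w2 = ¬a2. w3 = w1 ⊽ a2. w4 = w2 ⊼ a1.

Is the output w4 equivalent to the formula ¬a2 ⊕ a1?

No

w2 = ¬a2
w4 = w2 ⊼ a1 = ¬a2 ⊼ a1
At a1=0, a2=1: circuit gives 1, formula gives 0.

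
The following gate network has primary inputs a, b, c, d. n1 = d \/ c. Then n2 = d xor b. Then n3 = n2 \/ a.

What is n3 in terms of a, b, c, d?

(d xor b) \/ a

n2 = d xor b
n3 = n2 \/ a = (d xor b) \/ a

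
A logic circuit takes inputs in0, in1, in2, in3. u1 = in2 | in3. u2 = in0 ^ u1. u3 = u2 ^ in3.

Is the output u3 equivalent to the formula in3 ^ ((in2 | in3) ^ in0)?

u1 = in2 | in3
u2 = in0 ^ u1 = in0 ^ (in2 | in3)
u3 = u2 ^ in3 = (in0 ^ (in2 | in3)) ^ in3
At in0=0, in1=0, in2=0, in3=0: circuit gives 0, formula gives 0.
At in0=0, in1=0, in2=1, in3=0: circuit gives 1, formula gives 1.
Agrees on all 16 inputs.

Yes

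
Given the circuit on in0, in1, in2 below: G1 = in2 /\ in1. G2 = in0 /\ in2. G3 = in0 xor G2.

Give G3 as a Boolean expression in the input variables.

G2 = in0 /\ in2
G3 = in0 xor G2 = in0 xor (in0 /\ in2)

in0 xor (in0 /\ in2)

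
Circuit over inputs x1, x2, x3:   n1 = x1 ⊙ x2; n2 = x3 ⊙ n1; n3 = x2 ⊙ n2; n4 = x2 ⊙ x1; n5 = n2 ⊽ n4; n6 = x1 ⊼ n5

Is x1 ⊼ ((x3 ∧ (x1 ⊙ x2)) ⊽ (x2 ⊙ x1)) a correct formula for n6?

n1 = x1 ⊙ x2
n2 = x3 ⊙ n1 = x3 ⊙ (x1 ⊙ x2)
n4 = x2 ⊙ x1
n5 = n2 ⊽ n4 = (x3 ⊙ (x1 ⊙ x2)) ⊽ (x2 ⊙ x1)
n6 = x1 ⊼ n5 = x1 ⊼ ((x3 ⊙ (x1 ⊙ x2)) ⊽ (x2 ⊙ x1))
At x1=1, x2=0, x3=0: circuit gives 1, formula gives 0.

No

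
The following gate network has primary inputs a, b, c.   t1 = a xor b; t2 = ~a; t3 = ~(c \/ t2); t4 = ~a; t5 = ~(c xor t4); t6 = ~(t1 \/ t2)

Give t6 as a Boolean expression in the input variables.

t1 = a xor b
t2 = ~a
t6 = ~(t1 \/ t2) = ~((a xor b) \/ ~a)

~((a xor b) \/ ~a)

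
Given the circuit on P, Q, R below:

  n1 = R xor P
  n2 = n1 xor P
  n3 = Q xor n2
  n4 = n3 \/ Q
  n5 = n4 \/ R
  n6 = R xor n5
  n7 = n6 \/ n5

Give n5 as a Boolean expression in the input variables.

n1 = R xor P
n2 = n1 xor P = (R xor P) xor P
n3 = Q xor n2 = Q xor ((R xor P) xor P)
n4 = n3 \/ Q = (Q xor ((R xor P) xor P)) \/ Q
n5 = n4 \/ R = ((Q xor ((R xor P) xor P)) \/ Q) \/ R

((Q xor ((R xor P) xor P)) \/ Q) \/ R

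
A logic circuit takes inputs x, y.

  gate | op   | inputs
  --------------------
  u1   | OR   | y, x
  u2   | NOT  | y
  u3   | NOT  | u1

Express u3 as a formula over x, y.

u1 = y OR x
u3 = NOT u1 = NOT (y OR x)

NOT (y OR x)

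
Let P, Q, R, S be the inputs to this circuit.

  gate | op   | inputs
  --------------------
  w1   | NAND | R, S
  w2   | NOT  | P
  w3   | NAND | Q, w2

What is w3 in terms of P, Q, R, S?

Q NAND NOT P

w2 = NOT P
w3 = Q NAND w2 = Q NAND NOT P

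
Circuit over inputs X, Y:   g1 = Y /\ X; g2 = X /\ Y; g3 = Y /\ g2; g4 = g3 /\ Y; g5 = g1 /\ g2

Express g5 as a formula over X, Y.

g1 = Y /\ X
g2 = X /\ Y
g5 = g1 /\ g2 = (Y /\ X) /\ (X /\ Y)

(Y /\ X) /\ (X /\ Y)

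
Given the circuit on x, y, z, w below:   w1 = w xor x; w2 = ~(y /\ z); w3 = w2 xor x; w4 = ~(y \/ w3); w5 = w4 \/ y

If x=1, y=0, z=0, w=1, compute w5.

1

w2 = ~(0 /\ 0) = 1
w3 = 1 xor 1 = 0
w4 = ~(0 \/ 0) = 1
w5 = 1 \/ 0 = 1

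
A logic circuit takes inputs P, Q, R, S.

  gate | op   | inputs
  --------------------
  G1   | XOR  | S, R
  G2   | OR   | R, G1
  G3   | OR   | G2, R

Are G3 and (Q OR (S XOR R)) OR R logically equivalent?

G1 = S XOR R
G2 = R OR G1 = R OR (S XOR R)
G3 = G2 OR R = (R OR (S XOR R)) OR R
At P=0, Q=1, R=0, S=0: circuit gives 0, formula gives 1.

No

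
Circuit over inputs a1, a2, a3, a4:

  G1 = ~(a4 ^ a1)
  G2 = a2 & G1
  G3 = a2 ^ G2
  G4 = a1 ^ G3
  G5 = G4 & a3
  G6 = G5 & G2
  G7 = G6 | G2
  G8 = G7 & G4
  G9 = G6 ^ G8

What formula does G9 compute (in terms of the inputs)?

G1 = ~(a4 ^ a1)
G2 = a2 & G1 = a2 & (~(a4 ^ a1))
G3 = a2 ^ G2 = a2 ^ (a2 & (~(a4 ^ a1)))
G4 = a1 ^ G3 = a1 ^ (a2 ^ (a2 & (~(a4 ^ a1))))
G5 = G4 & a3 = (a1 ^ (a2 ^ (a2 & (~(a4 ^ a1))))) & a3
G6 = G5 & G2 = ((a1 ^ (a2 ^ (a2 & (~(a4 ^ a1))))) & a3) & (a2 & (~(a4 ^ a1)))
G7 = G6 | G2 = (((a1 ^ (a2 ^ (a2 & (~(a4 ^ a1))))) & a3) & (a2 & (~(a4 ^ a1)))) | (a2 & (~(a4 ^ a1)))
G8 = G7 & G4 = ((((a1 ^ (a2 ^ (a2 & (~(a4 ^ a1))))) & a3) & (a2 & (~(a4 ^ a1)))) | (a2 & (~(a4 ^ a1)))) & (a1 ^ (a2 ^ (a2 & (~(a4 ^ a1)))))
G9 = G6 ^ G8 = (((a1 ^ (a2 ^ (a2 & (~(a4 ^ a1))))) & a3) & (a2 & (~(a4 ^ a1)))) ^ (((((a1 ^ (a2 ^ (a2 & (~(a4 ^ a1))))) & a3) & (a2 & (~(a4 ^ a1)))) | (a2 & (~(a4 ^ a1)))) & (a1 ^ (a2 ^ (a2 & (~(a4 ^ a1))))))

(((a1 ^ (a2 ^ (a2 & (~(a4 ^ a1))))) & a3) & (a2 & (~(a4 ^ a1)))) ^ (((((a1 ^ (a2 ^ (a2 & (~(a4 ^ a1))))) & a3) & (a2 & (~(a4 ^ a1)))) | (a2 & (~(a4 ^ a1)))) & (a1 ^ (a2 ^ (a2 & (~(a4 ^ a1))))))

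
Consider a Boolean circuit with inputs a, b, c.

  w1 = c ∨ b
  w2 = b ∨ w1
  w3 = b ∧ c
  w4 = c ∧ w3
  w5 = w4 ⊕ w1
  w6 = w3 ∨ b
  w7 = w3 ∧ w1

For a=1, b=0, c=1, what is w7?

w1 = 1 ∨ 0 = 1
w3 = 0 ∧ 1 = 0
w7 = 0 ∧ 1 = 0

0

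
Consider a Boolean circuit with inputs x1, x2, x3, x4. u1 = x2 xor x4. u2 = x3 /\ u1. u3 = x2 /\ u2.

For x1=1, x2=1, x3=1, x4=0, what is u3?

u1 = 1 xor 0 = 1
u2 = 1 /\ 1 = 1
u3 = 1 /\ 1 = 1

1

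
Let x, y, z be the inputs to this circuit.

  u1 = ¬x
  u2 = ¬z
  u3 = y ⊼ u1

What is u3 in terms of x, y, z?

y ⊼ ¬x

u1 = ¬x
u3 = y ⊼ u1 = y ⊼ ¬x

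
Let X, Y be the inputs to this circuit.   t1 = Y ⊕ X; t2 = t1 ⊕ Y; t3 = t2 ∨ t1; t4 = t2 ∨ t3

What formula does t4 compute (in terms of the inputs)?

t1 = Y ⊕ X
t2 = t1 ⊕ Y = (Y ⊕ X) ⊕ Y
t3 = t2 ∨ t1 = ((Y ⊕ X) ⊕ Y) ∨ (Y ⊕ X)
t4 = t2 ∨ t3 = ((Y ⊕ X) ⊕ Y) ∨ (((Y ⊕ X) ⊕ Y) ∨ (Y ⊕ X))

((Y ⊕ X) ⊕ Y) ∨ (((Y ⊕ X) ⊕ Y) ∨ (Y ⊕ X))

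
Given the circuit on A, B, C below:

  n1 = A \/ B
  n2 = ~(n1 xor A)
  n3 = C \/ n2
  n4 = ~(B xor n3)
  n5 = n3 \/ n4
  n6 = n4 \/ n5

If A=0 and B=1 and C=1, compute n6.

n1 = 0 \/ 1 = 1
n2 = ~(1 xor 0) = 0
n3 = 1 \/ 0 = 1
n4 = ~(1 xor 1) = 1
n5 = 1 \/ 1 = 1
n6 = 1 \/ 1 = 1

1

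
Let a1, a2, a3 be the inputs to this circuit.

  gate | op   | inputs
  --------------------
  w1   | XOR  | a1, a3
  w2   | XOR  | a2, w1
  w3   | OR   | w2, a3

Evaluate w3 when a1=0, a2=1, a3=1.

w1 = 0 XOR 1 = 1
w2 = 1 XOR 1 = 0
w3 = 0 OR 1 = 1

1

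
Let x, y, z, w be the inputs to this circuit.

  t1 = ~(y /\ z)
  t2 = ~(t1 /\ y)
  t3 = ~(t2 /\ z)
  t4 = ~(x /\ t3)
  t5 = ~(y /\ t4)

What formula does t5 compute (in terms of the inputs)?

t1 = ~(y /\ z)
t2 = ~(t1 /\ y) = ~((~(y /\ z)) /\ y)
t3 = ~(t2 /\ z) = ~((~((~(y /\ z)) /\ y)) /\ z)
t4 = ~(x /\ t3) = ~(x /\ (~((~((~(y /\ z)) /\ y)) /\ z)))
t5 = ~(y /\ t4) = ~(y /\ (~(x /\ (~((~((~(y /\ z)) /\ y)) /\ z)))))

~(y /\ (~(x /\ (~((~((~(y /\ z)) /\ y)) /\ z)))))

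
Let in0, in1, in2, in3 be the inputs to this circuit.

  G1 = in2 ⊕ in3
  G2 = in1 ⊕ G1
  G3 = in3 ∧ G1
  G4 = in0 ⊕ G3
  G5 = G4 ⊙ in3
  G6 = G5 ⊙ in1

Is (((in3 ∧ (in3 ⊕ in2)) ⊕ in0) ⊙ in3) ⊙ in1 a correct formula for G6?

Yes

G1 = in2 ⊕ in3
G3 = in3 ∧ G1 = in3 ∧ (in2 ⊕ in3)
G4 = in0 ⊕ G3 = in0 ⊕ (in3 ∧ (in2 ⊕ in3))
G5 = G4 ⊙ in3 = (in0 ⊕ (in3 ∧ (in2 ⊕ in3))) ⊙ in3
G6 = G5 ⊙ in1 = ((in0 ⊕ (in3 ∧ (in2 ⊕ in3))) ⊙ in3) ⊙ in1
At in0=0, in1=0, in2=0, in3=0: circuit gives 0, formula gives 0.
At in0=0, in1=0, in2=1, in3=1: circuit gives 1, formula gives 1.
Agrees on all 16 inputs.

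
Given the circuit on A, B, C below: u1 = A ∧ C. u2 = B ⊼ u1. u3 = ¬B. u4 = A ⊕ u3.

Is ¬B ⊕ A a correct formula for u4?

u3 = ¬B
u4 = A ⊕ u3 = A ⊕ ¬B
At A=0, B=1, C=0: circuit gives 0, formula gives 0.
At A=0, B=0, C=0: circuit gives 1, formula gives 1.
Agrees on all 8 inputs.

Yes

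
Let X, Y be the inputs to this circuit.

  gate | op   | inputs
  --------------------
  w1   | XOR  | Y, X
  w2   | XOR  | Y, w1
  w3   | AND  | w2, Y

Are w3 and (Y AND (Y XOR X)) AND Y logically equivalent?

w1 = Y XOR X
w2 = Y XOR w1 = Y XOR (Y XOR X)
w3 = w2 AND Y = (Y XOR (Y XOR X)) AND Y
At X=0, Y=1: circuit gives 0, formula gives 1.

No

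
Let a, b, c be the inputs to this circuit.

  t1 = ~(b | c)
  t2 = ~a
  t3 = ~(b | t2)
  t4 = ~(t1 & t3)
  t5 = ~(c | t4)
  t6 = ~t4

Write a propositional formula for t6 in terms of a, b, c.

~(~((~(b | c)) & (~(b | ~a))))

t1 = ~(b | c)
t2 = ~a
t3 = ~(b | t2) = ~(b | ~a)
t4 = ~(t1 & t3) = ~((~(b | c)) & (~(b | ~a)))
t6 = ~t4 = ~(~((~(b | c)) & (~(b | ~a))))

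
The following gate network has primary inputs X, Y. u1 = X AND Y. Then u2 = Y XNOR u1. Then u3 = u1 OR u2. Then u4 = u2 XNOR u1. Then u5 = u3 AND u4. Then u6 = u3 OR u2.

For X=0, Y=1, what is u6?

u1 = 0 AND 1 = 0
u2 = 1 XNOR 0 = 0
u3 = 0 OR 0 = 0
u6 = 0 OR 0 = 0

0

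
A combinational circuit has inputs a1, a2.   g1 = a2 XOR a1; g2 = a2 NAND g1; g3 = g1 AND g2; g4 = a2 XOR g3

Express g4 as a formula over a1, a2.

g1 = a2 XOR a1
g2 = a2 NAND g1 = a2 NAND (a2 XOR a1)
g3 = g1 AND g2 = (a2 XOR a1) AND (a2 NAND (a2 XOR a1))
g4 = a2 XOR g3 = a2 XOR ((a2 XOR a1) AND (a2 NAND (a2 XOR a1)))

a2 XOR ((a2 XOR a1) AND (a2 NAND (a2 XOR a1)))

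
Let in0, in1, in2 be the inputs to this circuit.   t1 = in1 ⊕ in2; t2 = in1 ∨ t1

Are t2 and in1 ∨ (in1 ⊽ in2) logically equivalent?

No

t1 = in1 ⊕ in2
t2 = in1 ∨ t1 = in1 ∨ (in1 ⊕ in2)
At in0=0, in1=0, in2=0: circuit gives 0, formula gives 1.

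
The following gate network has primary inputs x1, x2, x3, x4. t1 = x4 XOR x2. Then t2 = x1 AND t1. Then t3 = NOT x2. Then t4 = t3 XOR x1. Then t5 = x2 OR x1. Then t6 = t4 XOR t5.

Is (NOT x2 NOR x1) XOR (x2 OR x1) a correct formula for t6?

t3 = NOT x2
t4 = t3 XOR x1 = NOT x2 XOR x1
t5 = x2 OR x1
t6 = t4 XOR t5 = (NOT x2 XOR x1) XOR (x2 OR x1)
At x1=0, x2=0, x3=0, x4=0: circuit gives 1, formula gives 0.

No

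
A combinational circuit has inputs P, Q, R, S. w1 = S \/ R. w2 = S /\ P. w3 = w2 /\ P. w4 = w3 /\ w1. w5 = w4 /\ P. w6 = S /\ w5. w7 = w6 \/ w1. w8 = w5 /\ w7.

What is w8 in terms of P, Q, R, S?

w1 = S \/ R
w2 = S /\ P
w3 = w2 /\ P = (S /\ P) /\ P
w4 = w3 /\ w1 = ((S /\ P) /\ P) /\ (S \/ R)
w5 = w4 /\ P = (((S /\ P) /\ P) /\ (S \/ R)) /\ P
w6 = S /\ w5 = S /\ ((((S /\ P) /\ P) /\ (S \/ R)) /\ P)
w7 = w6 \/ w1 = (S /\ ((((S /\ P) /\ P) /\ (S \/ R)) /\ P)) \/ (S \/ R)
w8 = w5 /\ w7 = ((((S /\ P) /\ P) /\ (S \/ R)) /\ P) /\ ((S /\ ((((S /\ P) /\ P) /\ (S \/ R)) /\ P)) \/ (S \/ R))

((((S /\ P) /\ P) /\ (S \/ R)) /\ P) /\ ((S /\ ((((S /\ P) /\ P) /\ (S \/ R)) /\ P)) \/ (S \/ R))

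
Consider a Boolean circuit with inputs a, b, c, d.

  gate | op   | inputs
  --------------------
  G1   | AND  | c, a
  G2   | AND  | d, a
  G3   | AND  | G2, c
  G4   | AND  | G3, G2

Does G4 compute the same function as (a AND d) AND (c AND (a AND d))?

Yes

G2 = d AND a
G3 = G2 AND c = (d AND a) AND c
G4 = G3 AND G2 = ((d AND a) AND c) AND (d AND a)
At a=0, b=0, c=0, d=0: circuit gives 0, formula gives 0.
At a=1, b=0, c=1, d=1: circuit gives 1, formula gives 1.
Agrees on all 16 inputs.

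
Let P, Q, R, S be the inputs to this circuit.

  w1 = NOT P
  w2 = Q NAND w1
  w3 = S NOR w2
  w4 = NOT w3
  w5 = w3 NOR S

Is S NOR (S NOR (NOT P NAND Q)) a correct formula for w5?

Yes

w1 = NOT P
w2 = Q NAND w1 = Q NAND NOT P
w3 = S NOR w2 = S NOR (Q NAND NOT P)
w5 = w3 NOR S = (S NOR (Q NAND NOT P)) NOR S
At P=0, Q=0, R=0, S=1: circuit gives 0, formula gives 0.
At P=0, Q=0, R=0, S=0: circuit gives 1, formula gives 1.
Agrees on all 16 inputs.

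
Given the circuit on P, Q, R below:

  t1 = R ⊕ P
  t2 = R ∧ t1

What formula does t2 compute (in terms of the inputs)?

R ∧ (R ⊕ P)

t1 = R ⊕ P
t2 = R ∧ t1 = R ∧ (R ⊕ P)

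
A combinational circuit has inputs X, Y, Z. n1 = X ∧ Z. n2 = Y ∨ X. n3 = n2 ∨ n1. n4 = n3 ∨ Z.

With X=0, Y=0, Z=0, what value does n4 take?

n1 = 0 ∧ 0 = 0
n2 = 0 ∨ 0 = 0
n3 = 0 ∨ 0 = 0
n4 = 0 ∨ 0 = 0

0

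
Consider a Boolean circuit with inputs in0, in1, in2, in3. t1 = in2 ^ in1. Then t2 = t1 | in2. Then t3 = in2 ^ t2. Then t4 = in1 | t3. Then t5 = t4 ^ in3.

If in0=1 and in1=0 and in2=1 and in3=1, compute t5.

1

t1 = 1 ^ 0 = 1
t2 = 1 | 1 = 1
t3 = 1 ^ 1 = 0
t4 = 0 | 0 = 0
t5 = 0 ^ 1 = 1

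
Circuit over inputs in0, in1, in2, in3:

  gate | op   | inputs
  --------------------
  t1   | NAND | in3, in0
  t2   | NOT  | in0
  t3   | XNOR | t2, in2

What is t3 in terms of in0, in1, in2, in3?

NOT in0 XNOR in2

t2 = NOT in0
t3 = t2 XNOR in2 = NOT in0 XNOR in2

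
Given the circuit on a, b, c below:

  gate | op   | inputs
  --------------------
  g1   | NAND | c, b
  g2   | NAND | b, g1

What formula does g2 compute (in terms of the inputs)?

b NAND (c NAND b)

g1 = c NAND b
g2 = b NAND g1 = b NAND (c NAND b)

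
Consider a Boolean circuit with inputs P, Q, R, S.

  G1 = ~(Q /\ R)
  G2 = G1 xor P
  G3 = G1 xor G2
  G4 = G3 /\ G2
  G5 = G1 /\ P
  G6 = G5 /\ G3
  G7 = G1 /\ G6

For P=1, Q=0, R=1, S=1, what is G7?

G1 = ~(0 /\ 1) = 1
G2 = 1 xor 1 = 0
G3 = 1 xor 0 = 1
G5 = 1 /\ 1 = 1
G6 = 1 /\ 1 = 1
G7 = 1 /\ 1 = 1

1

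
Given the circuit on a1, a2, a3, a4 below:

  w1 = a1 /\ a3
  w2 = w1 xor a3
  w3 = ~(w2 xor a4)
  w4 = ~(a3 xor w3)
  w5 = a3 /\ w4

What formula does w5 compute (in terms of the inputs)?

a3 /\ (~(a3 xor (~(((a1 /\ a3) xor a3) xor a4))))

w1 = a1 /\ a3
w2 = w1 xor a3 = (a1 /\ a3) xor a3
w3 = ~(w2 xor a4) = ~(((a1 /\ a3) xor a3) xor a4)
w4 = ~(a3 xor w3) = ~(a3 xor (~(((a1 /\ a3) xor a3) xor a4)))
w5 = a3 /\ w4 = a3 /\ (~(a3 xor (~(((a1 /\ a3) xor a3) xor a4))))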